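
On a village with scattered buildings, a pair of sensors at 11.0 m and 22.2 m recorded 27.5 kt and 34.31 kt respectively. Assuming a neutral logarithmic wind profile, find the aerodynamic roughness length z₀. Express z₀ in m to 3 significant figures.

Log law: V(z) ∝ ln(z/z₀). With r = V₁/V₂ = 27.5/34.31 = 0.80152,
r · ln(z₂/z₀) = ln(z₁/z₀) ⇒ ln z₀ = (ln z₁ − r·ln z₂)/(1 − r)
ln z₀ = (2.39790 − 0.80152×3.10009) / 0.19848 = -0.4377
z₀ = exp(-0.4377) = 0.6455 m

z₀ ≈ 0.646 m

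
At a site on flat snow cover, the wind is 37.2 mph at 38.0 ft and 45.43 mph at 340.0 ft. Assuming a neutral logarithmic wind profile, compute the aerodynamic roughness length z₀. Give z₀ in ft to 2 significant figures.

Log law: V(z) ∝ ln(z/z₀). With r = V₁/V₂ = 37.2/45.43 = 0.81884,
r · ln(z₂/z₀) = ln(z₁/z₀) ⇒ ln z₀ = (ln z₁ − r·ln z₂)/(1 − r)
ln z₀ = (3.63759 − 0.81884×5.82895) / 0.18116 = -6.2675
z₀ = exp(-6.2675) = 0.001897 ft

z₀ ≈ 0.0019 ft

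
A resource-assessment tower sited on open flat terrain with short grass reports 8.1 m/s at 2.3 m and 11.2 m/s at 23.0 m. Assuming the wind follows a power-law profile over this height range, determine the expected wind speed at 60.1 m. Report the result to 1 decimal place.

12.8 m/s

First find α: α = ln(V₂/V₁)/ln(z₂/z₁) = ln(11.2/8.1)/ln(23.0/2.3) = 0.32405/2.30259 = 0.1407
Extrapolate from 23.0 m to 60.1 m: V₃ = 11.2 × (60.1/23.0)^0.1407 = 11.2 × 1.1447 = 12.8211 m/s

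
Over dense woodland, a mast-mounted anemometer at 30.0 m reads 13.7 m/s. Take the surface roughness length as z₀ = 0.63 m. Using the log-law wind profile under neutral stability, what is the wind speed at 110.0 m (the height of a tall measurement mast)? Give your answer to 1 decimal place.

Log law: V(z) ∝ ln(z/z₀), so V₂/V₁ = ln(z₂/z₀) / ln(z₁/z₀).
ln(110.0/0.63) = 5.1625, ln(30.0/0.63) = 3.8632
V₂ = 13.7 × 5.1625/3.8632 = 13.7 × 1.3363 = 18.3076 m/s

18.3 m/s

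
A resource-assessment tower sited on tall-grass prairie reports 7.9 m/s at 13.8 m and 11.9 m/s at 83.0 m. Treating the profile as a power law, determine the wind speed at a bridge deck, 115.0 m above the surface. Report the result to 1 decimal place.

12.8 m/s

First find α: α = ln(V₂/V₁)/ln(z₂/z₁) = ln(11.9/7.9)/ln(83.0/13.8) = 0.40968/1.79417 = 0.2283
Extrapolate from 83.0 m to 115.0 m: V₃ = 11.9 × (115.0/83.0)^0.2283 = 11.9 × 1.0773 = 12.8199 m/s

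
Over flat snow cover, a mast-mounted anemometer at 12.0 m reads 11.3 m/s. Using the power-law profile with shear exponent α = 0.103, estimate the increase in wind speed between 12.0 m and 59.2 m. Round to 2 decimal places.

Power law: V₂ = V₁ · (z₂/z₁)^α = 11.3 × (4.9333)^0.103 = 13.3190 m/s
ΔV = 13.3190 − 11.3 = 2.0190 m/s

2.02 m/s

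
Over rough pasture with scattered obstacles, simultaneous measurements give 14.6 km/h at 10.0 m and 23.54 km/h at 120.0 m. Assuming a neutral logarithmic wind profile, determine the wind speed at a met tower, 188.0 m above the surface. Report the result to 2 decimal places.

Log law: V ∝ ln(z/z₀). From the pair, with r = V₁/V₂ = 0.62022,
ln z₀ = (ln z₁ − r·ln z₂)/(1 − r) = (2.3026 − 0.62022×4.7875)/0.37978 = -1.7555 → z₀ = 0.1728 m
V₃ = V₁ · ln(z₃/z₀)/ln(z₁/z₀) = 14.6 × 6.9920/4.0581 = 25.1552 km/h

25.16 km/h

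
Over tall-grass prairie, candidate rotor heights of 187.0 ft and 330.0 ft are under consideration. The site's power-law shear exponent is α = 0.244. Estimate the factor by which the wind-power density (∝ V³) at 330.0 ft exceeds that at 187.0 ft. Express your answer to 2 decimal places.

Speed ratio: V_B/V_A = (z_B/z_A)^α = (330.0/187.0)^0.244 = (1.7647)^0.244 = 1.14865
Power-density ratio: P_B/P_A = (V_B/V_A)³ = (1.14865)³ = 1.51553

1.52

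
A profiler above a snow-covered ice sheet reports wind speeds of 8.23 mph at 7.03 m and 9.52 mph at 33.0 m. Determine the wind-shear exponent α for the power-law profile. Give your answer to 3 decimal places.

α ≈ 0.094

Power law: V₂/V₁ = (z₂/z₁)^α ⇒ α = ln(V₂/V₁) / ln(z₂/z₁)
α = ln(9.52/8.23) / ln(33.0/7.03) = ln(1.1567) / ln(4.6942)
  = 0.14561 / 1.54632 = 0.09416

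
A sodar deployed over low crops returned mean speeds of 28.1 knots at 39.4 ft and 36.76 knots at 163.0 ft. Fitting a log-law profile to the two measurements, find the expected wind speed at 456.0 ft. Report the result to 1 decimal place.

Log law: V ∝ ln(z/z₀). From the pair, with r = V₁/V₂ = 0.76442,
ln z₀ = (ln z₁ − r·ln z₂)/(1 − r) = (3.6738 − 0.76442×5.0938)/0.23558 = -0.9338 → z₀ = 0.3931 ft
V₃ = V₁ · ln(z₃/z₀)/ln(z₁/z₀) = 28.1 × 7.0563/4.6076 = 43.0339 knots

43.0 knots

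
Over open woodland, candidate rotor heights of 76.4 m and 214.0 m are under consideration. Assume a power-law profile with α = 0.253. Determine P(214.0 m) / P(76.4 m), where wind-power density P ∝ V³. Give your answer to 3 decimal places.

Speed ratio: V_B/V_A = (z_B/z_A)^α = (214.0/76.4)^0.253 = (2.8010)^0.253 = 1.29769
Power-density ratio: P_B/P_A = (V_B/V_A)³ = (1.29769)³ = 2.18533

2.185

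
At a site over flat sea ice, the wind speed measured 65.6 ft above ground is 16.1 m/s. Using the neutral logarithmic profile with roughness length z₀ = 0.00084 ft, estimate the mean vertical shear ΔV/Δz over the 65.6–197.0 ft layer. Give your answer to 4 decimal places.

Log law: V₂ = V₁ · ln(z₂/z₀)/ln(z₁/z₀) = 16.1 × 12.3653/11.2657 = 17.6715 m/s
ΔV/Δz = (17.6715 − 16.1)/(197.0 − 65.6) = 1.5715/131.4000 = 0.01196 m/s/ft

0.0120 m/s/ft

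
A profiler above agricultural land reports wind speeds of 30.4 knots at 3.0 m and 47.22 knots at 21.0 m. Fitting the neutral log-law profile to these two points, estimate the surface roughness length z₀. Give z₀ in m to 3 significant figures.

Log law: V(z) ∝ ln(z/z₀). With r = V₁/V₂ = 30.4/47.22 = 0.64380,
r · ln(z₂/z₀) = ln(z₁/z₀) ⇒ ln z₀ = (ln z₁ − r·ln z₂)/(1 − r)
ln z₀ = (1.09861 − 0.64380×3.04452) / 0.35620 = -2.4184
z₀ = exp(-2.4184) = 0.08907 m

z₀ ≈ 0.0891 m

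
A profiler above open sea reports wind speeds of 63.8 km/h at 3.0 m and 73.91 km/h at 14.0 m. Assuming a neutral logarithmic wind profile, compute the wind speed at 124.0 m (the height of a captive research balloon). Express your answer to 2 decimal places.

Log law: V ∝ ln(z/z₀). From the pair, with r = V₁/V₂ = 0.86321,
ln z₀ = (ln z₁ − r·ln z₂)/(1 − r) = (1.0986 − 0.86321×2.6391)/0.13679 = -8.6225 → z₀ = 0.0001800 m
V₃ = V₁ · ln(z₃/z₀)/ln(z₁/z₀) = 63.8 × 13.4428/9.7211 = 88.2255 km/h

88.23 km/h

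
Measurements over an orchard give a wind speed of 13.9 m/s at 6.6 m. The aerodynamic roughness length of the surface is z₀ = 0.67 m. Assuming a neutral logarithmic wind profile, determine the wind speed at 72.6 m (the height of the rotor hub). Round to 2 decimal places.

28.47 m/s

Log law: V(z) ∝ ln(z/z₀), so V₂/V₁ = ln(z₂/z₀) / ln(z₁/z₀).
ln(72.6/0.67) = 4.6854, ln(6.6/0.67) = 2.2875
V₂ = 13.9 × 4.6854/2.2875 = 13.9 × 2.0482 = 28.4705 m/s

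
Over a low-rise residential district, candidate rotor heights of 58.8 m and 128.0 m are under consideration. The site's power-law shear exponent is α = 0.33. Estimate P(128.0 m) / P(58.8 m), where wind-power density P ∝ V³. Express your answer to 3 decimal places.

2.160

Speed ratio: V_B/V_A = (z_B/z_A)^α = (128.0/58.8)^0.33 = (2.1769)^0.33 = 1.29266
Power-density ratio: P_B/P_A = (V_B/V_A)³ = (1.29266)³ = 2.16000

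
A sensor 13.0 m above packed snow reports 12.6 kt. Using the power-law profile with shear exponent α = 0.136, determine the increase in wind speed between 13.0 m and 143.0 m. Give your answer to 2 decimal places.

4.86 kt

Power law: V₂ = V₁ · (z₂/z₁)^α = 12.6 × (11.0000)^0.136 = 17.4582 kt
ΔV = 17.4582 − 12.6 = 4.8582 kt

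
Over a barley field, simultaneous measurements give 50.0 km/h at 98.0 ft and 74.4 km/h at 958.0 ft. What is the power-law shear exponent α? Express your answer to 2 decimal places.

α ≈ 0.17

Power law: V₂/V₁ = (z₂/z₁)^α ⇒ α = ln(V₂/V₁) / ln(z₂/z₁)
α = ln(74.4/50.0) / ln(958.0/98.0) = ln(1.4880) / ln(9.7755)
  = 0.39743 / 2.27988 = 0.17432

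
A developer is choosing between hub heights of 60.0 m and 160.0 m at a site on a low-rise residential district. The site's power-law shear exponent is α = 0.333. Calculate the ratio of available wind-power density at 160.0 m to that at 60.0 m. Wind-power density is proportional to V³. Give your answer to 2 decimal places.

Speed ratio: V_B/V_A = (z_B/z_A)^α = (160.0/60.0)^0.333 = (2.6667)^0.333 = 1.38627
Power-density ratio: P_B/P_A = (V_B/V_A)³ = (1.38627)³ = 2.66405

2.66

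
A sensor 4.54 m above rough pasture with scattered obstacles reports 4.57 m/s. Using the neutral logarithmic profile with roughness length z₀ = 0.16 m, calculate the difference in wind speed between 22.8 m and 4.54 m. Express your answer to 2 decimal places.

2.20 m/s

Log law: V₂ = V₁ · ln(z₂/z₀)/ln(z₁/z₀) = 4.57 × 4.9593/3.3455 = 6.7745 m/s
ΔV = 6.7745 − 4.57 = 2.2045 m/s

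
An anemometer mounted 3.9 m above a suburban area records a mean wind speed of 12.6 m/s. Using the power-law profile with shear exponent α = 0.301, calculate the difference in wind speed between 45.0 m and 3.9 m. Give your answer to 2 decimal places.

13.71 m/s

Power law: V₂ = V₁ · (z₂/z₁)^α = 12.6 × (11.5385)^0.301 = 26.3073 m/s
ΔV = 26.3073 − 12.6 = 13.7073 m/s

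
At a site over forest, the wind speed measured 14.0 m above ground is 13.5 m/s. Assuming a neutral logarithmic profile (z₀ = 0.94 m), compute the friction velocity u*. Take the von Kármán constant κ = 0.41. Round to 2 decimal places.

u* ≈ 2.05 m/s

Log law: V(z) = (u*/κ) · ln(z/z₀) ⇒ u* = κ · V / ln(z/z₀)
u* = 0.41 × 13.5 / ln(14.0/0.94) = 0.41 × 13.5 / 2.7009
   = 5.5350 / 2.7009 = 2.0493 m/s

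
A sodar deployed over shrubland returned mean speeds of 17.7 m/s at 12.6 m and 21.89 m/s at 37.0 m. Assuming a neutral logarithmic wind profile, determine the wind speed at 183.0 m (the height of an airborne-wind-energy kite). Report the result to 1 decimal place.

Log law: V ∝ ln(z/z₀). From the pair, with r = V₁/V₂ = 0.80859,
ln z₀ = (ln z₁ − r·ln z₂)/(1 − r) = (2.5337 − 0.80859×3.6109)/0.19141 = -2.0169 → z₀ = 0.1331 m
V₃ = V₁ · ln(z₃/z₀)/ln(z₁/z₀) = 17.7 × 7.2263/4.5506 = 28.1079 m/s

28.1 m/s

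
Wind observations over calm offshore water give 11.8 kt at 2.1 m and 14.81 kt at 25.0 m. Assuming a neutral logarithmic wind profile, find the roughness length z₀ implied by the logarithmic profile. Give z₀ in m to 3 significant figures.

z₀ ≈ 0.000127 m

Log law: V(z) ∝ ln(z/z₀). With r = V₁/V₂ = 11.8/14.81 = 0.79676,
r · ln(z₂/z₀) = ln(z₁/z₀) ⇒ ln z₀ = (ln z₁ − r·ln z₂)/(1 − r)
ln z₀ = (0.74194 − 0.79676×3.21888) / 0.20324 = -8.9683
z₀ = exp(-8.9683) = 0.0001274 m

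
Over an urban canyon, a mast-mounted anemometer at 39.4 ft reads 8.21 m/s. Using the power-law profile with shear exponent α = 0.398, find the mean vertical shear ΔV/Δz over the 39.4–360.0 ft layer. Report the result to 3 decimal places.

0.036 m/s/ft

Power law: V₂ = V₁ · (z₂/z₁)^α = 8.21 × (9.1371)^0.398 = 19.8036 m/s
ΔV/Δz = (19.8036 − 8.21)/(360.0 − 39.4) = 11.5936/320.6000 = 0.03616 m/s/ft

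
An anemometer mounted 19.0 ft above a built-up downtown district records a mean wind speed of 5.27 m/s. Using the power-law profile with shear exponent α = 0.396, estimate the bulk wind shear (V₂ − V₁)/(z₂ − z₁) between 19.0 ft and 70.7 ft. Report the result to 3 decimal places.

Power law: V₂ = V₁ · (z₂/z₁)^α = 5.27 × (3.7211)^0.396 = 8.8674 m/s
ΔV/Δz = (8.8674 − 5.27)/(70.7 − 19.0) = 3.5974/51.7000 = 0.06958 m/s/ft

0.070 m/s/ft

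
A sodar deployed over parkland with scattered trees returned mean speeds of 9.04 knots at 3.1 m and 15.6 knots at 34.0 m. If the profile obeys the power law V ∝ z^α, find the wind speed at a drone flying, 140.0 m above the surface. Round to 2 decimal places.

First find α: α = ln(V₂/V₁)/ln(z₂/z₁) = ln(15.6/9.04)/ln(34.0/3.1) = 0.54561/2.39496 = 0.2278
Extrapolate from 34.0 m to 140.0 m: V₃ = 15.6 × (140.0/34.0)^0.2278 = 15.6 × 1.3805 = 21.5354 knots

21.54 knots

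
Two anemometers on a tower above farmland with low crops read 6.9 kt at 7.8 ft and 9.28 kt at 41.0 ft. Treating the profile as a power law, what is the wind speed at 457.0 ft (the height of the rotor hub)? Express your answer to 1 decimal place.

14.3 kt

First find α: α = ln(V₂/V₁)/ln(z₂/z₁) = ln(9.28/6.9)/ln(41.0/7.8) = 0.29634/1.65945 = 0.1786
Extrapolate from 41.0 ft to 457.0 ft: V₃ = 9.28 × (457.0/41.0)^0.1786 = 9.28 × 1.5381 = 14.2739 kt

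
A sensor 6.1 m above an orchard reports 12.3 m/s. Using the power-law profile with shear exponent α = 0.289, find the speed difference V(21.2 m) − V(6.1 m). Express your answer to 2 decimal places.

5.33 m/s

Power law: V₂ = V₁ · (z₂/z₁)^α = 12.3 × (3.4754)^0.289 = 17.6301 m/s
ΔV = 17.6301 − 12.3 = 5.3301 m/s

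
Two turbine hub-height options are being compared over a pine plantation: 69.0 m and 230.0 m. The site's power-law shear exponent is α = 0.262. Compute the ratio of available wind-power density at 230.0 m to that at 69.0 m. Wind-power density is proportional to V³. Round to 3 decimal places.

Speed ratio: V_B/V_A = (z_B/z_A)^α = (230.0/69.0)^0.262 = (3.3333)^0.262 = 1.37086
Power-density ratio: P_B/P_A = (V_B/V_A)³ = (1.37086)³ = 2.57622

2.576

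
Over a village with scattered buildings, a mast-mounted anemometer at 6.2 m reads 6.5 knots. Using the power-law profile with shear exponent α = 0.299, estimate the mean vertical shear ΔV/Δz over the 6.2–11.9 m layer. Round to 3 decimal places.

Power law: V₂ = V₁ · (z₂/z₁)^α = 6.5 × (1.9194)^0.299 = 7.8991 knots
ΔV/Δz = (7.8991 − 6.5)/(11.9 − 6.2) = 1.3991/5.7000 = 0.24545 knots/m

0.245 knots/m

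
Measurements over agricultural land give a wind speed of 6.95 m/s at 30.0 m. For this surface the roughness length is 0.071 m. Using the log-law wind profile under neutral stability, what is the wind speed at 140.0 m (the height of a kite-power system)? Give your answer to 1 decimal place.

8.7 m/s

Log law: V(z) ∝ ln(z/z₀), so V₂/V₁ = ln(z₂/z₀) / ln(z₁/z₀).
ln(140.0/0.071) = 7.5867, ln(30.0/0.071) = 6.0463
V₂ = 6.95 × 7.5867/6.0463 = 6.95 × 1.2548 = 8.7207 m/s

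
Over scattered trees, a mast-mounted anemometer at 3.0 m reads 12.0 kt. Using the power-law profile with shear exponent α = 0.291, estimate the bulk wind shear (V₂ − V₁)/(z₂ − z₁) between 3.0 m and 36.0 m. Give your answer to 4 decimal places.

Power law: V₂ = V₁ · (z₂/z₁)^α = 12.0 × (12.0000)^0.291 = 24.7299 kt
ΔV/Δz = (24.7299 − 12.0)/(36.0 − 3.0) = 12.7299/33.0000 = 0.38576 kt/m

0.3858 kt/m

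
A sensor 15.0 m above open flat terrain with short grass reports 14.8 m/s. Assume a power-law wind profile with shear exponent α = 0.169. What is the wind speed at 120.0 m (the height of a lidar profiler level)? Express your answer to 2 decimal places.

21.03 m/s

Power-law profile: V₂ = V₁ · (z₂/z₁)^α
V₂ = 14.8 × (120.0/15.0)^0.169 = 14.8 × (8.0000)^0.169
    = 14.8 × 1.4211 = 21.0322 m/s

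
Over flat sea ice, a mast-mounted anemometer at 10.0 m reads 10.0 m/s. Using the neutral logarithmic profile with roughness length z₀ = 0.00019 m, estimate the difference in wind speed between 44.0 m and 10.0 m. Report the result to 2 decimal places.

1.36 m/s

Log law: V₂ = V₁ · ln(z₂/z₀)/ln(z₁/z₀) = 10.0 × 12.3527/10.8711 = 11.3629 m/s
ΔV = 11.3629 − 10.0 = 1.3629 m/s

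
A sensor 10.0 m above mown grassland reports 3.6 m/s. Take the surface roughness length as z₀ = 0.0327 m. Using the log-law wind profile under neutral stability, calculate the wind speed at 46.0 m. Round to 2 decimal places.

4.56 m/s

Log law: V(z) ∝ ln(z/z₀), so V₂/V₁ = ln(z₂/z₀) / ln(z₁/z₀).
ln(46.0/0.0327) = 7.2490, ln(10.0/0.0327) = 5.7230
V₂ = 3.6 × 7.2490/5.7230 = 3.6 × 1.2667 = 4.5600 m/s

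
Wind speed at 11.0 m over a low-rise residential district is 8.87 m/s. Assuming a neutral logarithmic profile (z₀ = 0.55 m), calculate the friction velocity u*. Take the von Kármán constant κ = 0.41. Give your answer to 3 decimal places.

Log law: V(z) = (u*/κ) · ln(z/z₀) ⇒ u* = κ · V / ln(z/z₀)
u* = 0.41 × 8.87 / ln(11.0/0.55) = 0.41 × 8.87 / 2.9957
   = 3.6367 / 2.9957 = 1.2140 m/s

u* ≈ 1.214 m/s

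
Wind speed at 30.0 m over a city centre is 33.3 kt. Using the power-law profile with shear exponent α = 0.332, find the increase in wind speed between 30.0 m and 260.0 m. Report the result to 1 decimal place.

34.9 kt

Power law: V₂ = V₁ · (z₂/z₁)^α = 33.3 × (8.6667)^0.332 = 68.2042 kt
ΔV = 68.2042 − 33.3 = 34.9042 kt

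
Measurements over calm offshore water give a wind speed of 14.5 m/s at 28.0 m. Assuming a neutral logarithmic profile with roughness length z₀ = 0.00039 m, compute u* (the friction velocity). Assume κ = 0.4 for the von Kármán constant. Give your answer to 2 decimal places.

Log law: V(z) = (u*/κ) · ln(z/z₀) ⇒ u* = κ · V / ln(z/z₀)
u* = 0.4 × 14.5 / ln(28.0/0.00039) = 0.4 × 14.5 / 11.1816
   = 5.8000 / 11.1816 = 0.5187 m/s

u* ≈ 0.52 m/s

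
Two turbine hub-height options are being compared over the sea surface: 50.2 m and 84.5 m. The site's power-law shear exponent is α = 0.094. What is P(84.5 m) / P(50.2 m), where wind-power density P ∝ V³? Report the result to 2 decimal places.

1.16

Speed ratio: V_B/V_A = (z_B/z_A)^α = (84.5/50.2)^0.094 = (1.6833)^0.094 = 1.05017
Power-density ratio: P_B/P_A = (V_B/V_A)³ = (1.05017)³ = 1.15818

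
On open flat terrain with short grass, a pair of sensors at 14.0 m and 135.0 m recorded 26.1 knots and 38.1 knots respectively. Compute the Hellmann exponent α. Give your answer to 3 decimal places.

Power law: V₂/V₁ = (z₂/z₁)^α ⇒ α = ln(V₂/V₁) / ln(z₂/z₁)
α = ln(38.1/26.1) / ln(135.0/14.0) = ln(1.4598) / ln(9.6429)
  = 0.37828 / 2.26622 = 0.16692

α ≈ 0.167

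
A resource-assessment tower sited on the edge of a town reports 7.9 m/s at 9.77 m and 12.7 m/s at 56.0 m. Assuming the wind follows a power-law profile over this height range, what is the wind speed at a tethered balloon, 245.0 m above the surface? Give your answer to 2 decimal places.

First find α: α = ln(V₂/V₁)/ln(z₂/z₁) = ln(12.7/7.9)/ln(56.0/9.77) = 0.47474/1.74604 = 0.2719
Extrapolate from 56.0 m to 245.0 m: V₃ = 12.7 × (245.0/56.0)^0.2719 = 12.7 × 1.4938 = 18.9707 m/s

18.97 m/s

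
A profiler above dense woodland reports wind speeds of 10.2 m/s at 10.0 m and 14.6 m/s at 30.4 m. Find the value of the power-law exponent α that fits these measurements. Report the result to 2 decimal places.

Power law: V₂/V₁ = (z₂/z₁)^α ⇒ α = ln(V₂/V₁) / ln(z₂/z₁)
α = ln(14.6/10.2) / ln(30.4/10.0) = ln(1.4314) / ln(3.0400)
  = 0.35863 / 1.11186 = 0.32255

α ≈ 0.32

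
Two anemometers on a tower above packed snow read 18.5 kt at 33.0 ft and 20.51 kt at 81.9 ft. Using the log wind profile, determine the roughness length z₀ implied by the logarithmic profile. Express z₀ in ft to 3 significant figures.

z₀ ≈ 0.00767 ft

Log law: V(z) ∝ ln(z/z₀). With r = V₁/V₂ = 18.5/20.51 = 0.90200,
r · ln(z₂/z₀) = ln(z₁/z₀) ⇒ ln z₀ = (ln z₁ − r·ln z₂)/(1 − r)
ln z₀ = (3.49651 − 0.90200×4.40550) / 0.09800 = -4.8698
z₀ = exp(-4.8698) = 0.007675 ft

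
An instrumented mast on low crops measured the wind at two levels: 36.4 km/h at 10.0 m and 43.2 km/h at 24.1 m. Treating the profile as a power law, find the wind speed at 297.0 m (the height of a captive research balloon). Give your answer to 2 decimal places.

70.45 km/h

First find α: α = ln(V₂/V₁)/ln(z₂/z₁) = ln(43.2/36.4)/ln(24.1/10.0) = 0.17127/0.87963 = 0.1947
Extrapolate from 24.1 m to 297.0 m: V₃ = 43.2 × (297.0/24.1)^0.1947 = 43.2 × 1.6307 = 70.4468 km/h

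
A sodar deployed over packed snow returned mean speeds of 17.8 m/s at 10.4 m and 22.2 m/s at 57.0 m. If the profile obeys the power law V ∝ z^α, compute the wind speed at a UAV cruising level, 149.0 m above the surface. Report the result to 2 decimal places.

First find α: α = ln(V₂/V₁)/ln(z₂/z₁) = ln(22.2/17.8)/ln(57.0/10.4) = 0.22089/1.70125 = 0.1298
Extrapolate from 57.0 m to 149.0 m: V₃ = 22.2 × (149.0/57.0)^0.1298 = 22.2 × 1.1329 = 25.1500 m/s

25.15 m/s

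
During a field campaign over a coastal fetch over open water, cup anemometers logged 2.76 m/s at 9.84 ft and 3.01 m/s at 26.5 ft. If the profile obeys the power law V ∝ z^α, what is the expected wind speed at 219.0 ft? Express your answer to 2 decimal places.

3.62 m/s

First find α: α = ln(V₂/V₁)/ln(z₂/z₁) = ln(3.01/2.76)/ln(26.5/9.84) = 0.08671/0.99069 = 0.0875
Extrapolate from 26.5 ft to 219.0 ft: V₃ = 3.01 × (219.0/26.5)^0.0875 = 3.01 × 1.2030 = 3.6211 m/s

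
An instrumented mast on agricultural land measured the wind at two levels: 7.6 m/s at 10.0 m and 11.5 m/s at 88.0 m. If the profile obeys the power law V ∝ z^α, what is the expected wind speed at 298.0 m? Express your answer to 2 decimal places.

First find α: α = ln(V₂/V₁)/ln(z₂/z₁) = ln(11.5/7.6)/ln(88.0/10.0) = 0.41420/2.17475 = 0.1905
Extrapolate from 88.0 m to 298.0 m: V₃ = 11.5 × (298.0/88.0)^0.1905 = 11.5 × 1.2615 = 14.5074 m/s

14.51 m/s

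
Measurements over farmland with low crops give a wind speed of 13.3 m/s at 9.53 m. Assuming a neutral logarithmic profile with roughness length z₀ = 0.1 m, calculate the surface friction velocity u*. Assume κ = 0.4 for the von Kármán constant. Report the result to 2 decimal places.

u* ≈ 1.17 m/s

Log law: V(z) = (u*/κ) · ln(z/z₀) ⇒ u* = κ · V / ln(z/z₀)
u* = 0.4 × 13.3 / ln(9.53/0.1) = 0.4 × 13.3 / 4.5570
   = 5.3200 / 4.5570 = 1.1674 m/s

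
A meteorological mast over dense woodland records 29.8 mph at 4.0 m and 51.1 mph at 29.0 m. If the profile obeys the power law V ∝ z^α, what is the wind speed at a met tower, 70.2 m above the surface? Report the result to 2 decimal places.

First find α: α = ln(V₂/V₁)/ln(z₂/z₁) = ln(51.1/29.8)/ln(29.0/4.0) = 0.53928/1.98100 = 0.2722
Extrapolate from 29.0 m to 70.2 m: V₃ = 51.1 × (70.2/29.0)^0.2722 = 51.1 × 1.2721 = 65.0037 mph

65.00 mph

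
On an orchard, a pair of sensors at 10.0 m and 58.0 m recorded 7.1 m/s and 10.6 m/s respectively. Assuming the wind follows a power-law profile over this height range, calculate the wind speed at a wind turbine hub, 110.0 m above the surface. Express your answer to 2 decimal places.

First find α: α = ln(V₂/V₁)/ln(z₂/z₁) = ln(10.6/7.1)/ln(58.0/10.0) = 0.40076/1.75786 = 0.2280
Extrapolate from 58.0 m to 110.0 m: V₃ = 10.6 × (110.0/58.0)^0.2280 = 10.6 × 1.1571 = 12.2653 m/s

12.27 m/s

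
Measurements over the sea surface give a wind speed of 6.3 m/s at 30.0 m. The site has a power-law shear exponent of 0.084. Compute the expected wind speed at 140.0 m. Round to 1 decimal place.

7.2 m/s

Power-law profile: V₂ = V₁ · (z₂/z₁)^α
V₂ = 6.3 × (140.0/30.0)^0.084 = 6.3 × (4.6667)^0.084
    = 6.3 × 1.1381 = 7.1703 m/s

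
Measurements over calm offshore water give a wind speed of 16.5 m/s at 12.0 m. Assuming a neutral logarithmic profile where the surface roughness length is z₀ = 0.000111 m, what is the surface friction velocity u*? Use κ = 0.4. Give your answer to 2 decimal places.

u* ≈ 0.57 m/s

Log law: V(z) = (u*/κ) · ln(z/z₀) ⇒ u* = κ · V / ln(z/z₀)
u* = 0.4 × 16.5 / ln(12.0/0.000111) = 0.4 × 16.5 / 11.5909
   = 6.6000 / 11.5909 = 0.5694 m/s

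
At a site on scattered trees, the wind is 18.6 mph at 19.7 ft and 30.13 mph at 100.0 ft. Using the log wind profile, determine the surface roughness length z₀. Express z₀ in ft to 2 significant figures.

z₀ ≈ 1.4 ft

Log law: V(z) ∝ ln(z/z₀). With r = V₁/V₂ = 18.6/30.13 = 0.61732,
r · ln(z₂/z₀) = ln(z₁/z₀) ⇒ ln z₀ = (ln z₁ − r·ln z₂)/(1 − r)
ln z₀ = (2.98062 − 0.61732×4.60517) / 0.38268 = 0.3599
z₀ = exp(0.3599) = 1.433 ft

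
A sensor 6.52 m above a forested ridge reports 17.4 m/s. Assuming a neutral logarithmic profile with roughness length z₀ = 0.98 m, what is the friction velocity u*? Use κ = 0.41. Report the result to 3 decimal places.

Log law: V(z) = (u*/κ) · ln(z/z₀) ⇒ u* = κ · V / ln(z/z₀)
u* = 0.41 × 17.4 / ln(6.52/0.98) = 0.41 × 17.4 / 1.8951
   = 7.1340 / 1.8951 = 3.7645 m/s

u* ≈ 3.764 m/s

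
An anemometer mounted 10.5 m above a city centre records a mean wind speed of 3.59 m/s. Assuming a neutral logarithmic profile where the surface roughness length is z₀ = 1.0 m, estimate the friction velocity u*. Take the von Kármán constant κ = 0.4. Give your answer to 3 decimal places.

Log law: V(z) = (u*/κ) · ln(z/z₀) ⇒ u* = κ · V / ln(z/z₀)
u* = 0.4 × 3.59 / ln(10.5/1.0) = 0.4 × 3.59 / 2.3514
   = 1.4360 / 2.3514 = 0.6107 m/s

u* ≈ 0.611 m/s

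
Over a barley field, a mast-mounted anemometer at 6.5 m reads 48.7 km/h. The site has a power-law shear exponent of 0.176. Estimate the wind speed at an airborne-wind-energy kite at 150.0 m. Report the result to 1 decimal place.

84.6 km/h

Power-law profile: V₂ = V₁ · (z₂/z₁)^α
V₂ = 48.7 × (150.0/6.5)^0.176 = 48.7 × (23.0769)^0.176
    = 48.7 × 1.7375 = 84.6152 km/h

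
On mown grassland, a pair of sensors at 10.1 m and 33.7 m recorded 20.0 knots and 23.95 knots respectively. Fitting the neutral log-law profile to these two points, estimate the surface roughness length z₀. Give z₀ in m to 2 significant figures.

z₀ ≈ 0.023 m

Log law: V(z) ∝ ln(z/z₀). With r = V₁/V₂ = 20.0/23.95 = 0.83507,
r · ln(z₂/z₀) = ln(z₁/z₀) ⇒ ln z₀ = (ln z₁ − r·ln z₂)/(1 − r)
ln z₀ = (2.31254 − 0.83507×3.51750) / 0.16493 = -3.7885
z₀ = exp(-3.7885) = 0.02263 m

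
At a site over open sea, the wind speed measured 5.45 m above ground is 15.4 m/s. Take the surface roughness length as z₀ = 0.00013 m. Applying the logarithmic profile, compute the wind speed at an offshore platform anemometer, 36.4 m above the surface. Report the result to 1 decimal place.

Log law: V(z) ∝ ln(z/z₀), so V₂/V₁ = ln(z₂/z₀) / ln(z₁/z₀).
ln(36.4/0.00013) = 12.5425, ln(5.45/0.00013) = 10.6436
V₂ = 15.4 × 12.5425/10.6436 = 15.4 × 1.1784 = 18.1476 m/s

18.1 m/s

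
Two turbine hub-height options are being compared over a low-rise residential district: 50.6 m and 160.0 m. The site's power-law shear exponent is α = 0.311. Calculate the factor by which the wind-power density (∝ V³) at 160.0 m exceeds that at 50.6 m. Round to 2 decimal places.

Speed ratio: V_B/V_A = (z_B/z_A)^α = (160.0/50.6)^0.311 = (3.1621)^0.311 = 1.43051
Power-density ratio: P_B/P_A = (V_B/V_A)³ = (1.43051)³ = 2.92733

2.93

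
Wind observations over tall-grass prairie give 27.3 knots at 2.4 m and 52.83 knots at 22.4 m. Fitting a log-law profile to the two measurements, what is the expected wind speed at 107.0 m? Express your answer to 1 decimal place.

Log law: V ∝ ln(z/z₀). From the pair, with r = V₁/V₂ = 0.51675,
ln z₀ = (ln z₁ − r·ln z₂)/(1 − r) = (0.8755 − 0.51675×3.1091)/0.48325 = -1.5130 → z₀ = 0.2203 m
V₃ = V₁ · ln(z₃/z₀)/ln(z₁/z₀) = 27.3 × 6.1858/2.3884 = 70.7039 knots

70.7 knots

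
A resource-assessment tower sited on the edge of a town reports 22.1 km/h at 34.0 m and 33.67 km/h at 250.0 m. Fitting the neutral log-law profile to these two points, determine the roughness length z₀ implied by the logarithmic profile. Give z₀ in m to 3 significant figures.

Log law: V(z) ∝ ln(z/z₀). With r = V₁/V₂ = 22.1/33.67 = 0.65637,
r · ln(z₂/z₀) = ln(z₁/z₀) ⇒ ln z₀ = (ln z₁ − r·ln z₂)/(1 − r)
ln z₀ = (3.52636 − 0.65637×5.52146) / 0.34363 = -0.2845
z₀ = exp(-0.2845) = 0.7524 m

z₀ ≈ 0.752 m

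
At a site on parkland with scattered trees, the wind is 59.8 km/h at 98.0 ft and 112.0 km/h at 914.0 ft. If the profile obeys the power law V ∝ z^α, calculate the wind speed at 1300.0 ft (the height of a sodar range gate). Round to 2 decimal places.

123.66 km/h

First find α: α = ln(V₂/V₁)/ln(z₂/z₁) = ln(112.0/59.8)/ln(914.0/98.0) = 0.62749/2.23286 = 0.2810
Extrapolate from 914.0 ft to 1300.0 ft: V₃ = 112.0 × (1300.0/914.0)^0.2810 = 112.0 × 1.1041 = 123.6557 km/h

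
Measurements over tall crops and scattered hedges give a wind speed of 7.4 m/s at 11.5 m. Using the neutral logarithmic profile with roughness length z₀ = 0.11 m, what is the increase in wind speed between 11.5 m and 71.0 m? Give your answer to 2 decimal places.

2.90 m/s

Log law: V₂ = V₁ · ln(z₂/z₀)/ln(z₁/z₀) = 7.4 × 6.4700/4.6496 = 10.2971 m/s
ΔV = 10.2971 − 7.4 = 2.8971 m/s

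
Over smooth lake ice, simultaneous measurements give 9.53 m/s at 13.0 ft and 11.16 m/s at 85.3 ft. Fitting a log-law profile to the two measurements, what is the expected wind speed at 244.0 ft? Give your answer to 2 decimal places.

12.07 m/s

Log law: V ∝ ln(z/z₀). From the pair, with r = V₁/V₂ = 0.85394,
ln z₀ = (ln z₁ − r·ln z₂)/(1 − r) = (2.5649 − 0.85394×4.4462)/0.14606 = -8.4339 → z₀ = 0.0002174 ft
V₃ = V₁ · ln(z₃/z₀)/ln(z₁/z₀) = 9.53 × 13.9310/10.9988 = 12.0706 m/s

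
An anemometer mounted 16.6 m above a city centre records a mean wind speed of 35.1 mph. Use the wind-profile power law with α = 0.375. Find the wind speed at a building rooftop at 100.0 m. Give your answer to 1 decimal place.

68.8 mph

Power-law profile: V₂ = V₁ · (z₂/z₁)^α
V₂ = 35.1 × (100.0/16.6)^0.375 = 35.1 × (6.0241)^0.375
    = 35.1 × 1.9609 = 68.8282 mph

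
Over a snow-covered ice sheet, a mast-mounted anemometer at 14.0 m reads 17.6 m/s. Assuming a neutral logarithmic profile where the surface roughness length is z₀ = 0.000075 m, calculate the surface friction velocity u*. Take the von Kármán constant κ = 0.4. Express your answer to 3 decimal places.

u* ≈ 0.580 m/s

Log law: V(z) = (u*/κ) · ln(z/z₀) ⇒ u* = κ · V / ln(z/z₀)
u* = 0.4 × 17.6 / ln(14.0/0.000075) = 0.4 × 17.6 / 12.1371
   = 7.0400 / 12.1371 = 0.5800 m/s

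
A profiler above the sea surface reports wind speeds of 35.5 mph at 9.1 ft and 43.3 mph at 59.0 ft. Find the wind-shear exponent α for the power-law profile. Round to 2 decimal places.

Power law: V₂/V₁ = (z₂/z₁)^α ⇒ α = ln(V₂/V₁) / ln(z₂/z₁)
α = ln(43.3/35.5) / ln(59.0/9.1) = ln(1.2197) / ln(6.4835)
  = 0.19862 / 1.86926 = 0.10626

α ≈ 0.11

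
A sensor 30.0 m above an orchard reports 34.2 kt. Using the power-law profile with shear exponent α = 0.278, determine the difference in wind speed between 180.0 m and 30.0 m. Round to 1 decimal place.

Power law: V₂ = V₁ · (z₂/z₁)^α = 34.2 × (6.0000)^0.278 = 56.2797 kt
ΔV = 56.2797 − 34.2 = 22.0797 kt

22.1 kt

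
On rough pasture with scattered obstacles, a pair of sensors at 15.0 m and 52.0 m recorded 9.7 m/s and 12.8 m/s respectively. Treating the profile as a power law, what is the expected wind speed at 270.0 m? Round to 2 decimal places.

First find α: α = ln(V₂/V₁)/ln(z₂/z₁) = ln(12.8/9.7)/ln(52.0/15.0) = 0.27732/1.24319 = 0.2231
Extrapolate from 52.0 m to 270.0 m: V₃ = 12.8 × (270.0/52.0)^0.2231 = 12.8 × 1.4440 = 18.4836 m/s

18.48 m/s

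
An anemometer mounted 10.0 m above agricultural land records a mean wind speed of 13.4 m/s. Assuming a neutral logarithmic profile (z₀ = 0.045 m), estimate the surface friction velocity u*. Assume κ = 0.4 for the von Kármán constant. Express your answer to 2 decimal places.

Log law: V(z) = (u*/κ) · ln(z/z₀) ⇒ u* = κ · V / ln(z/z₀)
u* = 0.4 × 13.4 / ln(10.0/0.045) = 0.4 × 13.4 / 5.4037
   = 5.3600 / 5.4037 = 0.9919 m/s

u* ≈ 0.99 m/s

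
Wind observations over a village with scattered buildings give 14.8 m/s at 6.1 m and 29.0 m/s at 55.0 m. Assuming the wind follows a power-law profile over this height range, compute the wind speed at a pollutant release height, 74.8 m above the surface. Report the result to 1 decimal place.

31.9 m/s

First find α: α = ln(V₂/V₁)/ln(z₂/z₁) = ln(29.0/14.8)/ln(55.0/6.1) = 0.67267/2.19904 = 0.3059
Extrapolate from 55.0 m to 74.8 m: V₃ = 29.0 × (74.8/55.0)^0.3059 = 29.0 × 1.0986 = 31.8600 m/s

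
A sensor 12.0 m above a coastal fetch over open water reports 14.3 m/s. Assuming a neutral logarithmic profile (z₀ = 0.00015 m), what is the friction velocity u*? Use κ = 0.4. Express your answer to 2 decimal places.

Log law: V(z) = (u*/κ) · ln(z/z₀) ⇒ u* = κ · V / ln(z/z₀)
u* = 0.4 × 14.3 / ln(12.0/0.00015) = 0.4 × 14.3 / 11.2898
   = 5.7200 / 11.2898 = 0.5067 m/s

u* ≈ 0.51 m/s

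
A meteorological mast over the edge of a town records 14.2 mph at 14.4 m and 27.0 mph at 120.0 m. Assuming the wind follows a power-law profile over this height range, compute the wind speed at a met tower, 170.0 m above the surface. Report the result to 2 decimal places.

First find α: α = ln(V₂/V₁)/ln(z₂/z₁) = ln(27.0/14.2)/ln(120.0/14.4) = 0.64259/2.12026 = 0.3031
Extrapolate from 120.0 m to 170.0 m: V₃ = 27.0 × (170.0/120.0)^0.3031 = 27.0 × 1.1113 = 30.0061 mph

30.01 mph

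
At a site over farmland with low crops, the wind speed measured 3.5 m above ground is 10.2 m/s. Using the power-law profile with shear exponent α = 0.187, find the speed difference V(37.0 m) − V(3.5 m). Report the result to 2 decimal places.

5.65 m/s

Power law: V₂ = V₁ · (z₂/z₁)^α = 10.2 × (10.5714)^0.187 = 15.8531 m/s
ΔV = 15.8531 − 10.2 = 5.6531 m/s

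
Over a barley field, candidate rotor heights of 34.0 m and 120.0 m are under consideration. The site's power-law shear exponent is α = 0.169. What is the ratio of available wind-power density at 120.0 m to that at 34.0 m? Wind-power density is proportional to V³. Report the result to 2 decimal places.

1.90

Speed ratio: V_B/V_A = (z_B/z_A)^α = (120.0/34.0)^0.169 = (3.5294)^0.169 = 1.23755
Power-density ratio: P_B/P_A = (V_B/V_A)³ = (1.23755)³ = 1.89533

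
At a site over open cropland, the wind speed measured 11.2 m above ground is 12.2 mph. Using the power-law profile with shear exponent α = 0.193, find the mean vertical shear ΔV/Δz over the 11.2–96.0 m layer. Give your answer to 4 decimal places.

0.0739 mph/m

Power law: V₂ = V₁ · (z₂/z₁)^α = 12.2 × (8.5714)^0.193 = 18.4688 mph
ΔV/Δz = (18.4688 − 12.2)/(96.0 − 11.2) = 6.2688/84.8000 = 0.07392 mph/m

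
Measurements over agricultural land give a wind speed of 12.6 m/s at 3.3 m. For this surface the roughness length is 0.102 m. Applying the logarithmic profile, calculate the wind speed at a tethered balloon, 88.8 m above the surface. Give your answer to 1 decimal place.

24.5 m/s

Log law: V(z) ∝ ln(z/z₀), so V₂/V₁ = ln(z₂/z₀) / ln(z₁/z₀).
ln(88.8/0.102) = 6.7692, ln(3.3/0.102) = 3.4767
V₂ = 12.6 × 6.7692/3.4767 = 12.6 × 1.9470 = 24.5323 m/s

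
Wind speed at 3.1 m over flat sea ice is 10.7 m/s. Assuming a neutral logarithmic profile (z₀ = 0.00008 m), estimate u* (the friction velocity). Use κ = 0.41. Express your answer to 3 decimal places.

Log law: V(z) = (u*/κ) · ln(z/z₀) ⇒ u* = κ · V / ln(z/z₀)
u* = 0.41 × 10.7 / ln(3.1/0.00008) = 0.41 × 10.7 / 10.5649
   = 4.3870 / 10.5649 = 0.4152 m/s

u* ≈ 0.415 m/s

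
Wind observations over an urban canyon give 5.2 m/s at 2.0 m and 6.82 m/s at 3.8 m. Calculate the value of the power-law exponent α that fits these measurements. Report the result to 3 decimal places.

α ≈ 0.423

Power law: V₂/V₁ = (z₂/z₁)^α ⇒ α = ln(V₂/V₁) / ln(z₂/z₁)
α = ln(6.82/5.2) / ln(3.8/2.0) = ln(1.3115) / ln(1.9000)
  = 0.27120 / 0.64185 = 0.42253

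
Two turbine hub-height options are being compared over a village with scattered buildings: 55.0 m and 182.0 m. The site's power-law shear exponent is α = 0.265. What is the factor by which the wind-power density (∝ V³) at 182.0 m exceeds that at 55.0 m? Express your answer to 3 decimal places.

2.589

Speed ratio: V_B/V_A = (z_B/z_A)^α = (182.0/55.0)^0.265 = (3.3091)^0.265 = 1.37317
Power-density ratio: P_B/P_A = (V_B/V_A)³ = (1.37317)³ = 2.58922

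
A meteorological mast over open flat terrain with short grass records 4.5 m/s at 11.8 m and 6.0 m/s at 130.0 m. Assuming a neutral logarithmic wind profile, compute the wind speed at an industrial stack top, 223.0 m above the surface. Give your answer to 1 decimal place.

6.3 m/s

Log law: V ∝ ln(z/z₀). From the pair, with r = V₁/V₂ = 0.75000,
ln z₀ = (ln z₁ − r·ln z₂)/(1 − r) = (2.4681 − 0.75000×4.8675)/0.25000 = -4.7302 → z₀ = 0.008825 m
V₃ = V₁ · ln(z₃/z₀)/ln(z₁/z₀) = 4.5 × 10.1374/7.1983 = 6.3374 m/s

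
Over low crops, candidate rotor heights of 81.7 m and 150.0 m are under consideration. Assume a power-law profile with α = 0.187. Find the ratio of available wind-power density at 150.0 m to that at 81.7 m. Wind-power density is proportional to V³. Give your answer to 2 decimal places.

1.41

Speed ratio: V_B/V_A = (z_B/z_A)^α = (150.0/81.7)^0.187 = (1.8360)^0.187 = 1.12032
Power-density ratio: P_B/P_A = (V_B/V_A)³ = (1.12032)³ = 1.40615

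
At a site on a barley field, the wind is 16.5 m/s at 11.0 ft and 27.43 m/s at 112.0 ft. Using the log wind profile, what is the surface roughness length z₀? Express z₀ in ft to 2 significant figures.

Log law: V(z) ∝ ln(z/z₀). With r = V₁/V₂ = 16.5/27.43 = 0.60153,
r · ln(z₂/z₀) = ln(z₁/z₀) ⇒ ln z₀ = (ln z₁ − r·ln z₂)/(1 − r)
ln z₀ = (2.39790 − 0.60153×4.71850) / 0.39847 = -1.1053
z₀ = exp(-1.1053) = 0.3311 ft

z₀ ≈ 0.33 ft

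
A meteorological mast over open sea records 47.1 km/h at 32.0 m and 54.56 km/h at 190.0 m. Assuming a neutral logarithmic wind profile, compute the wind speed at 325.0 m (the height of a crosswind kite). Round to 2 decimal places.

Log law: V ∝ ln(z/z₀). From the pair, with r = V₁/V₂ = 0.86327,
ln z₀ = (ln z₁ − r·ln z₂)/(1 − r) = (3.4657 − 0.86327×5.2470)/0.13673 = -7.7807 → z₀ = 0.0004177 m
V₃ = V₁ · ln(z₃/z₀)/ln(z₁/z₀) = 47.1 × 13.5646/11.2465 = 56.8081 km/h

56.81 km/h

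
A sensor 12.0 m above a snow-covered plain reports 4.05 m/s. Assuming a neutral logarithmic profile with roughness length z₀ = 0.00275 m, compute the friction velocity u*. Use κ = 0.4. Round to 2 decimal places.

Log law: V(z) = (u*/κ) · ln(z/z₀) ⇒ u* = κ · V / ln(z/z₀)
u* = 0.4 × 4.05 / ln(12.0/0.00275) = 0.4 × 4.05 / 8.3811
   = 1.6200 / 8.3811 = 0.1933 m/s

u* ≈ 0.19 m/s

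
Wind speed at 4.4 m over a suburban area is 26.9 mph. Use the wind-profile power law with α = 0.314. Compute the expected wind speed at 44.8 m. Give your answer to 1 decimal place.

Power-law profile: V₂ = V₁ · (z₂/z₁)^α
V₂ = 26.9 × (44.8/4.4)^0.314 = 26.9 × (10.1818)^0.314
    = 26.9 × 2.0723 = 55.7455 mph

55.7 mph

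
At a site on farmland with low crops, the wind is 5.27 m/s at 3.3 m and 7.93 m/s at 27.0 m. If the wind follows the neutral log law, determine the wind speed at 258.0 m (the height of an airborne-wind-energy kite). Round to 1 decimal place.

10.8 m/s

Log law: V ∝ ln(z/z₀). From the pair, with r = V₁/V₂ = 0.66456,
ln z₀ = (ln z₁ − r·ln z₂)/(1 − r) = (1.1939 − 0.66456×3.2958)/0.33544 = -2.9704 → z₀ = 0.05128 m
V₃ = V₁ · ln(z₃/z₀)/ln(z₁/z₀) = 5.27 × 8.5234/4.1643 = 10.7864 m/s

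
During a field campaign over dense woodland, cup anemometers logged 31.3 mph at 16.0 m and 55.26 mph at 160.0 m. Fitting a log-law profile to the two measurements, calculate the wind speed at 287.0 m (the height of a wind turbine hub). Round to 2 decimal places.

61.34 mph

Log law: V ∝ ln(z/z₀). From the pair, with r = V₁/V₂ = 0.56641,
ln z₀ = (ln z₁ − r·ln z₂)/(1 − r) = (2.7726 − 0.56641×5.0752)/0.43359 = -0.2354 → z₀ = 0.7903 m
V₃ = V₁ · ln(z₃/z₀)/ln(z₁/z₀) = 31.3 × 5.8949/3.0080 = 61.3401 mph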